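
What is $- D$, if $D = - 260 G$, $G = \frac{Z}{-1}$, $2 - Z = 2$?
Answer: $0$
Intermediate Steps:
$Z = 0$ ($Z = 2 - 2 = 0$)
$G = 0$ ($G = \frac{0}{-1} = 0 \left(-1\right) = 0$)
$D = 0$ ($D = \left(-260\right) 0 = 0$)
$- D = \left(-1\right) 0 = 0$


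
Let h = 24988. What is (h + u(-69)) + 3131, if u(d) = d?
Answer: 28050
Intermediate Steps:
(h + u(-69)) + 3131 = (24988 - 69) + 3131 = 24919 + 3131 = 28050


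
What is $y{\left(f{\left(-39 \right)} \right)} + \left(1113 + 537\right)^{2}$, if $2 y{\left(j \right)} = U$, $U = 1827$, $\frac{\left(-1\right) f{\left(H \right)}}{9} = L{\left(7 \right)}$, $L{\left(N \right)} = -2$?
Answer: $\frac{5446827}{2} \approx 2.7234 \cdot 10^{6}$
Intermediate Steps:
$f{\left(H \right)} = 18$ ($f{\left(H \right)} = \left(-9\right) \left(-2\right) = 18$)
$y{\left(j \right)} = \frac{1827}{2}$ ($y{\left(j \right)} = \frac{1}{2} \cdot 1827 = \frac{1827}{2}$)
$y{\left(f{\left(-39 \right)} \right)} + \left(1113 + 537\right)^{2} = \frac{1827}{2} + \left(1113 + 537\right)^{2} = \frac{1827}{2} + 1650^{2} = \frac{1827}{2} + 2722500 = \frac{5446827}{2}$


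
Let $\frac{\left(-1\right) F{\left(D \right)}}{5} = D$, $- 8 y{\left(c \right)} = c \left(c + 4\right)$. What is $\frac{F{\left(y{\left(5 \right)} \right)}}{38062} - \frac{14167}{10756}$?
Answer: $- \frac{1077843683}{818789744} \approx -1.3164$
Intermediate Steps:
$y{\left(c \right)} = - \frac{c \left(4 + c\right)}{8}$ ($y{\left(c \right)} = - \frac{c \left(c + 4\right)}{8} = - \frac{c \left(4 + c\right)}{8}$)
$F{\left(D \right)} = - 5 D$
$\frac{F{\left(y{\left(5 \right)} \right)}}{38062} - \frac{14167}{10756} = \frac{\left(-5\right) \left(\left(- \frac{1}{8}\right) 5 \left(4 + 5\right)\right)}{38062} - \frac{14167}{10756} = - 5 \left(\left(- \frac{1}{8}\right) 5 \cdot 9\right) \frac{1}{38062} - \frac{14167}{10756} = \left(-5\right) \left(- \frac{45}{8}\right) \frac{1}{38062} - \frac{14167}{10756} = \frac{225}{8} \cdot \frac{1}{38062} - \frac{14167}{10756} = \frac{225}{304496} - \frac{14167}{10756} = - \frac{1077843683}{818789744}$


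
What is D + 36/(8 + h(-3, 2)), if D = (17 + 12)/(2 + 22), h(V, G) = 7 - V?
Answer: 77/24 ≈ 3.2083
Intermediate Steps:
D = 29/24 ≈ 1.2083
D + 36/(8 + h(-3, 2)) = 29/24 + 36/(8 + (7 - 1*(-3))) = 29/24 + 36/(8 + (7 + 3)) = 29/24 + 36/(8 + 10) = 29/24 + 36/18 = 29/24 + (1/18)*36 = 29/24 + 2 = 77/24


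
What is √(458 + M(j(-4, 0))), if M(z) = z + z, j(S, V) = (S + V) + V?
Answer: 15*√2 ≈ 21.213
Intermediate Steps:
j(S, V) = S + 2*V
M(z) = 2*z
√(458 + M(j(-4, 0))) = √(458 + 2*(-4 + 2*0)) = √(458 + 2*(-4 + 0)) = √(458 + 2*(-4)) = √(458 - 8) = √450 = 15*√2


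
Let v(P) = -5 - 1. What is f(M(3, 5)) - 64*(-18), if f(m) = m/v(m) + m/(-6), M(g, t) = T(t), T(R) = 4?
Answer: 3452/3 ≈ 1150.7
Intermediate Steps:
v(P) = -6
M(g, t) = 4
f(m) = -m/3 (f(m) = m/(-6) + m/(-6) = m*(-⅙) + m*(-⅙) = -m/6 - m/6 = -m/3)
f(M(3, 5)) - 64*(-18) = -⅓*4 - 64*(-18) = -4/3 + 1152 = 3452/3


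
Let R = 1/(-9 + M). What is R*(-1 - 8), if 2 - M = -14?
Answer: -9/7 ≈ -1.2857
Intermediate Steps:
M = 16 (M = 2 - 1*(-14) = 2 + 14 = 16)
R = ⅐ (R = 1/(-9 + 16) = 1/7 = ⅐ ≈ 0.14286)
R*(-1 - 8) = (-1 - 8)/7 = (⅐)*(-9) = -9/7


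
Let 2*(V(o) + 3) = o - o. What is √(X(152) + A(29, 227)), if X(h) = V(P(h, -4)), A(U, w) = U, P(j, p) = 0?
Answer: √26 ≈ 5.0990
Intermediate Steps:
V(o) = -3 (V(o) = -3 + (o - o)/2 = -3 + (½)*0 = -3 + 0 = -3)
X(h) = -3
√(X(152) + A(29, 227)) = √(-3 + 29) = √26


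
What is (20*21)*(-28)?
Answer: -11760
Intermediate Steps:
(20*21)*(-28) = 420*(-28) = -11760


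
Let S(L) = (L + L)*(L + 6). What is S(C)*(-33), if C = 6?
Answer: -4752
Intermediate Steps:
S(L) = 2*L*(6 + L) (S(L) = (2*L)*(6 + L) = 2*L*(6 + L))
S(C)*(-33) = (2*6*(6 + 6))*(-33) = (2*6*12)*(-33) = 144*(-33) = -4752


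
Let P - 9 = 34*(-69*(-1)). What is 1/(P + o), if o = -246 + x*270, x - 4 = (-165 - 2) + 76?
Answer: -1/21381 ≈ -4.6770e-5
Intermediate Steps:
x = -87 (x = 4 + ((-165 - 2) + 76) = 4 + (-167 + 76) = 4 - 91 = -87)
P = 2355 (P = 9 + 34*(-69*(-1)) = 9 + 34*69 = 9 + 2346 = 2355)
o = -23736 (o = -246 - 87*270 = -246 - 23490 = -23736)
1/(P + o) = 1/(2355 - 23736) = 1/(-21381) = -1/21381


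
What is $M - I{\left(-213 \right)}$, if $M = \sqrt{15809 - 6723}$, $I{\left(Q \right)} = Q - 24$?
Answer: $237 + \sqrt{9086} \approx 332.32$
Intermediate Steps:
$I{\left(Q \right)} = -24 + Q$
$M = \sqrt{9086} \approx 95.321$
$M - I{\left(-213 \right)} = \sqrt{9086} - \left(-24 - 213\right) = \sqrt{9086} - -237 = \sqrt{9086} + 237 = 237 + \sqrt{9086}$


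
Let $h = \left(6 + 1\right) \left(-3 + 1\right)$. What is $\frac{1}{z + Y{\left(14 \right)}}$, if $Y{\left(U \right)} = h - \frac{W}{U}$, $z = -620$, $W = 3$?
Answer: $- \frac{14}{8879} \approx -0.0015768$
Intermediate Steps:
$h = -14$ ($h = 7 \left(-2\right) = -14$)
$Y{\left(U \right)} = -14 - \frac{3}{U}$
$\frac{1}{z + Y{\left(14 \right)}} = \frac{1}{-620 - \left(14 + \frac{3}{14}\right)} = \frac{1}{-620 - \frac{199}{14}} = \frac{1}{- \frac{8879}{14}} = - \frac{14}{8879}$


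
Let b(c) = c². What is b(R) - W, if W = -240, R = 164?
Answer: 27136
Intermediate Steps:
b(R) - W = 164² - 1*(-240) = 26896 + 240 = 27136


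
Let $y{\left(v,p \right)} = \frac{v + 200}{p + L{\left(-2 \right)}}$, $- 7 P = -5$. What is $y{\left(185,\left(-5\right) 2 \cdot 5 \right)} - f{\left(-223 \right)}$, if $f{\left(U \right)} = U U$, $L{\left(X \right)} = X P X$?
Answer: $- \frac{298423}{6} \approx -49737.0$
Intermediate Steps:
$P = \frac{5}{7}$ ($P = \left(- \frac{1}{7}\right) \left(-5\right) = \frac{5}{7} \approx 0.71429$)
$L{\left(X \right)} = \frac{5 X^{2}}{7}$ ($L{\left(X \right)} = X \frac{5}{7} X = \frac{5 X}{7} X = \frac{5 X^{2}}{7}$)
$y{\left(v,p \right)} = \frac{200 + v}{\frac{20}{7} + p}$ ($y{\left(v,p \right)} = \frac{v + 200}{p + \frac{5 \left(-2\right)^{2}}{7}} = \frac{200 + v}{p + \frac{5}{7} \cdot 4} = \frac{200 + v}{p + \frac{20}{7}} = \frac{200 + v}{\frac{20}{7} + p}$)
$f{\left(U \right)} = U^{2}$
$y{\left(185,\left(-5\right) 2 \cdot 5 \right)} - f{\left(-223 \right)} = \frac{7 \left(200 + 185\right)}{20 + 7 \left(-5\right) 2 \cdot 5} - \left(-223\right)^{2} = 7 \frac{1}{20 + 7 \left(\left(-10\right) 5\right)} 385 - 49729 = 7 \frac{1}{20 + 7 \left(-50\right)} 385 - 49729 = 7 \frac{1}{20 - 350} \cdot 385 - 49729 = 7 \frac{1}{-330} \cdot 385 - 49729 = 7 \left(- \frac{1}{330}\right) 385 - 49729 = - \frac{49}{6} - 49729 = - \frac{298423}{6}$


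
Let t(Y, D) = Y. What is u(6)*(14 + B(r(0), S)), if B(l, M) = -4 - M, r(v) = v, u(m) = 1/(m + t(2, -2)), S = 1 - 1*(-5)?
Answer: ½ ≈ 0.50000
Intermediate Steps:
S = 6 (S = 1 + 5 = 6)
u(m) = 1/(2 + m) (u(m) = 1/(m + 2) = 1/(2 + m))
u(6)*(14 + B(r(0), S)) = (14 + (-4 - 1*6))/(2 + 6) = (14 + (-4 - 6))/8 = (14 - 10)/8 = (⅛)*4 = ½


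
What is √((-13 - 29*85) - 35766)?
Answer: 2*I*√9561 ≈ 195.56*I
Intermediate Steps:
√((-13 - 29*85) - 35766) = √((-13 - 2465) - 35766) = √(-2478 - 35766) = √(-38244) = 2*I*√9561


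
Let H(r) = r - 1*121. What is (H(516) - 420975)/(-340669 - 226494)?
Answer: 420580/567163 ≈ 0.74155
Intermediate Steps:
H(r) = -121 + r (H(r) = r - 121 = -121 + r)
(H(516) - 420975)/(-340669 - 226494) = ((-121 + 516) - 420975)/(-340669 - 226494) = (395 - 420975)/(-567163) = -420580*(-1/567163) = 420580/567163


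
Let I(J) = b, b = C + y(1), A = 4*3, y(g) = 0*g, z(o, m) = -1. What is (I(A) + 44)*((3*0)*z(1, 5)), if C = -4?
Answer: 0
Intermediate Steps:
y(g) = 0
A = 12
b = -4 (b = -4 + 0 = -4)
I(J) = -4
(I(A) + 44)*((3*0)*z(1, 5)) = (-4 + 44)*((3*0)*(-1)) = 40*(0*(-1)) = 40*0 = 0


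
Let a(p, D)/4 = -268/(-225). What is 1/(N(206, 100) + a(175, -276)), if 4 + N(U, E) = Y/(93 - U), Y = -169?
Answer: 25425/57461 ≈ 0.44247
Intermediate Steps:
N(U, E) = -4 - 169/(93 - U)
a(p, D) = 1072/225 (a(p, D) = 4*(-268/(-225)) = 4*(-268*(-1/225)) = 4*(268/225) = 1072/225)
1/(N(206, 100) + a(175, -276)) = 1/((541 - 4*206)/(-93 + 206) + 1072/225) = 1/((541 - 824)/113 + 1072/225) = 1/((1/113)*(-283) + 1072/225) = 1/(-283/113 + 1072/225) = 1/(57461/25425) = 25425/57461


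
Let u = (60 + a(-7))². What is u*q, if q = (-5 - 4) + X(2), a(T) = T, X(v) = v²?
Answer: -14045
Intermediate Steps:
u = 2809 (u = (60 - 7)² = 53² = 2809)
q = -5 (q = (-5 - 4) + 2² = -9 + 4 = -5)
u*q = 2809*(-5) = -14045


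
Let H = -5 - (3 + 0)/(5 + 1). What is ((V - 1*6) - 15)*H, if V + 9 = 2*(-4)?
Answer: 209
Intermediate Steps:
V = -17 (V = -9 + 2*(-4) = -9 - 8 = -17)
H = -11/2 (H = -5 - 3/6 = -5 - 1*½ = -5 - ½ = -11/2 ≈ -5.5000)
((V - 1*6) - 15)*H = ((-17 - 1*6) - 15)*(-11/2) = ((-17 - 6) - 15)*(-11/2) = (-23 - 15)*(-11/2) = -38*(-11/2) = 209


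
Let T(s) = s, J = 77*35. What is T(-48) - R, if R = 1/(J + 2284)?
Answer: -238993/4979 ≈ -48.000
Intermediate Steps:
J = 2695
R = 1/4979 (R = 1/(2695 + 2284) = 1/4979 ≈ 0.00020084)
T(-48) - R = -48 - 1*1/4979 = -48 - 1/4979 = -238993/4979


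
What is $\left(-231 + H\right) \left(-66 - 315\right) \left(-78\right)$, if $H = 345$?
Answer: $3387852$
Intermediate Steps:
$\left(-231 + H\right) \left(-66 - 315\right) \left(-78\right) = \left(-231 + 345\right) \left(-66 - 315\right) \left(-78\right) = 114 \left(-381\right) \left(-78\right) = \left(-43434\right) \left(-78\right) = 3387852$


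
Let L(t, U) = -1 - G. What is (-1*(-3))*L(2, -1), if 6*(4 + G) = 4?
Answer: 7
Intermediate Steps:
G = -10/3 (G = -4 + (1/6)*4 = -4 + 2/3 = -10/3 ≈ -3.3333)
L(t, U) = 7/3 (L(t, U) = -1 - 1*(-10/3) = -1 + 10/3 = 7/3)
(-1*(-3))*L(2, -1) = -1*(-3)*(7/3) = 3*(7/3) = 7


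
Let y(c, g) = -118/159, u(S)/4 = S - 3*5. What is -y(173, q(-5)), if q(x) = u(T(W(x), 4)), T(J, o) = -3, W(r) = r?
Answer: 118/159 ≈ 0.74214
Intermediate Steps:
u(S) = -60 + 4*S (u(S) = 4*(S - 3*5) = 4*(S - 15) = 4*(-15 + S) = -60 + 4*S)
q(x) = -72 (q(x) = -60 + 4*(-3) = -60 - 12 = -72)
y(c, g) = -118/159 (y(c, g) = -118*1/159 = -118/159)
-y(173, q(-5)) = -1*(-118/159) = 118/159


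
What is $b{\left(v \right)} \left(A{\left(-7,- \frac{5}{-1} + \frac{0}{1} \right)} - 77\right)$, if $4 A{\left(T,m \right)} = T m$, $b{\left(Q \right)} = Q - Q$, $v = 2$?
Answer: $0$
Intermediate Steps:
$b{\left(Q \right)} = 0$
$A{\left(T,m \right)} = \frac{T m}{4}$
$b{\left(v \right)} \left(A{\left(-7,- \frac{5}{-1} + \frac{0}{1} \right)} - 77\right) = 0 \left(\frac{1}{4} \left(-7\right) \left(- \frac{5}{-1} + \frac{0}{1}\right) - 77\right) = 0 \left(\frac{1}{4} \left(-7\right) \left(\left(-5\right) \left(-1\right) + 0 \cdot 1\right) - 77\right) = 0 \left(\frac{1}{4} \left(-7\right) \left(5 + 0\right) - 77\right) = 0 \left(\frac{1}{4} \left(-7\right) 5 - 77\right) = 0 \left(- \frac{35}{4} - 77\right) = 0 \left(- \frac{343}{4}\right) = 0$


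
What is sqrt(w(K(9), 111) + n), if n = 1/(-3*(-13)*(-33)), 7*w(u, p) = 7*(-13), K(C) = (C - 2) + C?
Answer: 2*I*sqrt(598169)/429 ≈ 3.6057*I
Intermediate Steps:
K(C) = -2 + 2*C (K(C) = (-2 + C) + C = -2 + 2*C)
w(u, p) = -13 (w(u, p) = (7*(-13))/7 = (1/7)*(-91) = -13)
n = -1/1287 (n = 1/(39*(-33)) = 1/(-1287) = -1/1287 ≈ -0.00077700)
sqrt(w(K(9), 111) + n) = sqrt(-13 - 1/1287) = sqrt(-16732/1287) = 2*I*sqrt(598169)/429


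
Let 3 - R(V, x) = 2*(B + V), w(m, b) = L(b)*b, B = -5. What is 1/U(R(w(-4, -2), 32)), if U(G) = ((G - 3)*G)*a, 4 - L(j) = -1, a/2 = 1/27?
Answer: 3/220 ≈ 0.013636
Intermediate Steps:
a = 2/27 ≈ 0.074074
L(j) = 5 (L(j) = 4 - 1*(-1) = 4 + 1 = 5)
w(m, b) = 5*b
R(V, x) = 13 - 2*V (R(V, x) = 3 - 2*(-5 + V) = 3 - (-10 + 2*V) = 3 + (10 - 2*V) = 13 - 2*V)
U(G) = 2*G*(-3 + G)/27 (U(G) = ((G - 3)*G)*(2/27) = ((-3 + G)*G)*(2/27) = (G*(-3 + G))*(2/27) = 2*G*(-3 + G)/27)
1/U(R(w(-4, -2), 32)) = 1/(2*(13 - 10*(-2))*(-3 + (13 - 10*(-2)))/27) = 1/(2*(13 - 2*(-10))*(-3 + (13 - 2*(-10)))/27) = 1/(2*(13 + 20)*(-3 + (13 + 20))/27) = 1/((2/27)*33*(-3 + 33)) = 1/((2/27)*33*30) = 1/(220/3) = 3/220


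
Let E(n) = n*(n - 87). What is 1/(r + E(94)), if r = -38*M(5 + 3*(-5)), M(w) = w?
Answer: 1/1038 ≈ 0.00096339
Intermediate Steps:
E(n) = n*(-87 + n)
r = 380 (r = -38*(5 + 3*(-5)) = -38*(5 - 15) = -38*(-10) = 380)
1/(r + E(94)) = 1/(380 + 94*(-87 + 94)) = 1/(380 + 94*7) = 1/(380 + 658) = 1/1038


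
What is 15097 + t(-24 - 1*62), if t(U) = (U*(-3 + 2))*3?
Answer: 15355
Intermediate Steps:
t(U) = -3*U (t(U) = (U*(-1))*3 = -U*3 = -3*U)
15097 + t(-24 - 1*62) = 15097 - 3*(-24 - 1*62) = 15097 - 3*(-24 - 62) = 15097 - 3*(-86) = 15097 + 258 = 15355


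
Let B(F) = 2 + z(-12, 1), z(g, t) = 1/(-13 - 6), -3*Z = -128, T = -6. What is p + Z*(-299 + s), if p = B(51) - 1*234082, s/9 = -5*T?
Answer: -13413091/57 ≈ -2.3532e+5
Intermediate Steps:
Z = 128/3 (Z = -1/3*(-128) = 128/3 ≈ 42.667)
z(g, t) = -1/19 (z(g, t) = 1/(-19) = -1/19)
B(F) = 37/19 (B(F) = 2 - 1/19 = 37/19)
s = 270 (s = 9*(-5*(-6)) = 9*30 = 270)
p = -4447521/19 (p = 37/19 - 1*234082 = 37/19 - 234082 = -4447521/19 ≈ -2.3408e+5)
p + Z*(-299 + s) = -4447521/19 + 128*(-299 + 270)/3 = -4447521/19 + (128/3)*(-29) = -4447521/19 - 3712/3 = -13413091/57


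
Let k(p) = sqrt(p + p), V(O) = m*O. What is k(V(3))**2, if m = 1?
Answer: 6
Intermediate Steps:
V(O) = O (V(O) = 1*O = O)
k(p) = sqrt(2)*sqrt(p) (k(p) = sqrt(2*p) = sqrt(2)*sqrt(p))
k(V(3))**2 = (sqrt(2)*sqrt(3))**2 = (sqrt(6))**2 = 6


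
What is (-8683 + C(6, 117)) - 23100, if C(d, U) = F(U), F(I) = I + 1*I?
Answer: -31549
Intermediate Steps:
F(I) = 2*I (F(I) = I + I = 2*I)
C(d, U) = 2*U
(-8683 + C(6, 117)) - 23100 = (-8683 + 2*117) - 23100 = (-8683 + 234) - 23100 = -8449 - 23100 = -31549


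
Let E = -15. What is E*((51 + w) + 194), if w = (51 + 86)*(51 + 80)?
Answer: -272880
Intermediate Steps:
w = 17947 (w = 137*131 = 17947)
E*((51 + w) + 194) = -15*((51 + 17947) + 194) = -15*(17998 + 194) = -15*18192 = -272880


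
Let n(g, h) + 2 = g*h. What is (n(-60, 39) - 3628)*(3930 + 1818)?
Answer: -34315560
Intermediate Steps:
n(g, h) = -2 + g*h
(n(-60, 39) - 3628)*(3930 + 1818) = ((-2 - 60*39) - 3628)*(3930 + 1818) = ((-2 - 2340) - 3628)*5748 = (-2342 - 3628)*5748 = -5970*5748 = -34315560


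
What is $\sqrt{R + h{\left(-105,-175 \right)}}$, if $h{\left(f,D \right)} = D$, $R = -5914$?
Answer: $i \sqrt{6089} \approx 78.032 i$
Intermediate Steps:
$\sqrt{R + h{\left(-105,-175 \right)}} = \sqrt{-5914 - 175} = \sqrt{-6089} = i \sqrt{6089}$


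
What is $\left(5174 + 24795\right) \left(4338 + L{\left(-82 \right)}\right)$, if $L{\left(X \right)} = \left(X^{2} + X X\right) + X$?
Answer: $530571176$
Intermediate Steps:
$L{\left(X \right)} = X + 2 X^{2}$ ($L{\left(X \right)} = \left(X^{2} + X^{2}\right) + X = 2 X^{2} + X = X + 2 X^{2}$)
$\left(5174 + 24795\right) \left(4338 + L{\left(-82 \right)}\right) = \left(5174 + 24795\right) \left(4338 - 82 \left(1 + 2 \left(-82\right)\right)\right) = 29969 \left(4338 - 82 \left(1 - 164\right)\right) = 29969 \left(4338 - -13366\right) = 29969 \left(4338 + 13366\right) = 29969 \cdot 17704 = 530571176$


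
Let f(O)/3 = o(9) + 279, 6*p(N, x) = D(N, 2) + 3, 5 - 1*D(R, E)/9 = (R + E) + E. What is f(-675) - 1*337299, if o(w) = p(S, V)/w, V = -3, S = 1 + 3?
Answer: -1009390/3 ≈ -3.3646e+5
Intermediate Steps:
D(R, E) = 45 - 18*E - 9*R (D(R, E) = 45 - 9*((R + E) + E) = 45 - 9*((E + R) + E) = 45 - 9*(R + 2*E) = 45 + (-18*E - 9*R) = 45 - 18*E - 9*R)
S = 4
p(N, x) = 2 - 3*N/2 (p(N, x) = ((45 - 18*2 - 9*N) + 3)/6 = ((45 - 36 - 9*N) + 3)/6 = ((9 - 9*N) + 3)/6 = (12 - 9*N)/6 = 2 - 3*N/2)
o(w) = -4/w (o(w) = (2 - 3/2*4)/w = (2 - 6)/w = -4/w)
f(O) = 2507/3 (f(O) = 3*(-4/9 + 279) = 3*(2507/9) = 2507/3)
f(-675) - 1*337299 = 2507/3 - 1*337299 = 2507/3 - 337299 = -1009390/3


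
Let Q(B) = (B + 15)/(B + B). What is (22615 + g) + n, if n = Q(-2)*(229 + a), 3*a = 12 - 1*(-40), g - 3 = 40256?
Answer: 744881/12 ≈ 62073.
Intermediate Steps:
g = 40259 (g = 3 + 40256 = 40259)
Q(B) = (15 + B)/(2*B) (Q(B) = (15 + B)/((2*B)) = (15 + B)*(1/(2*B)) = (15 + B)/(2*B))
a = 52/3 (a = (12 - 1*(-40))/3 = (12 + 40)/3 = (⅓)*52 = 52/3 ≈ 17.333)
n = -9607/12 (n = ((½)*(15 - 2)/(-2))*(229 + 52/3) = ((½)*(-½)*13)*(739/3) = -13/4*739/3 = -9607/12 ≈ -800.58)
(22615 + g) + n = (22615 + 40259) - 9607/12 = 62874 - 9607/12 = 744881/12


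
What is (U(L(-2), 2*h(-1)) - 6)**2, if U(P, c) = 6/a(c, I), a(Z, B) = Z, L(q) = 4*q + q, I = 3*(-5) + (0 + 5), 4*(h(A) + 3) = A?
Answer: 8100/169 ≈ 47.929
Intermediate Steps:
h(A) = -3 + A/4
I = -10 (I = -15 + 5 = -10)
L(q) = 5*q
U(P, c) = 6/c
(U(L(-2), 2*h(-1)) - 6)**2 = (6/((2*(-3 + (1/4)*(-1)))) - 6)**2 = (6/((2*(-3 - 1/4))) - 6)**2 = (6/((2*(-13/4))) - 6)**2 = (6/(-13/2) - 6)**2 = (6*(-2/13) - 6)**2 = (-12/13 - 6)**2 = (-90/13)**2 = 8100/169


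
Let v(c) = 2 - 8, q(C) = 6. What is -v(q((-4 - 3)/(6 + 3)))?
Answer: 6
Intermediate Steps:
v(c) = -6
-v(q((-4 - 3)/(6 + 3))) = -1*(-6) = 6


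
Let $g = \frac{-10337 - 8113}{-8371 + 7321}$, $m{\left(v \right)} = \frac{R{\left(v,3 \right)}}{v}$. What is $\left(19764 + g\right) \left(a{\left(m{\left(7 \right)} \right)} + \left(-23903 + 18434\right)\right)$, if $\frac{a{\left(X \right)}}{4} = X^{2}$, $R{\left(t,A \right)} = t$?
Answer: $- \frac{756744015}{7} \approx -1.0811 \cdot 10^{8}$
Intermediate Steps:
$m{\left(v \right)} = 1$ ($m{\left(v \right)} = \frac{v}{v} = 1$)
$g = \frac{123}{7}$ ($g = - \frac{18450}{-1050} = \left(-18450\right) \left(- \frac{1}{1050}\right) = \frac{123}{7} \approx 17.571$)
$a{\left(X \right)} = 4 X^{2}$
$\left(19764 + g\right) \left(a{\left(m{\left(7 \right)} \right)} + \left(-23903 + 18434\right)\right) = \left(19764 + \frac{123}{7}\right) \left(4 \cdot 1^{2} + \left(-23903 + 18434\right)\right) = \frac{138471 \left(4 \cdot 1 - 5469\right)}{7} = \frac{138471 \left(4 - 5469\right)}{7} = \frac{138471}{7} \left(-5465\right) = - \frac{756744015}{7}$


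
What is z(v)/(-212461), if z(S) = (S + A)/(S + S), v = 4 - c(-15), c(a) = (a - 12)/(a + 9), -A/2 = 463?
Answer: -1853/424922 ≈ -0.0043608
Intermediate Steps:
A = -926 (A = -2*463 = -926)
c(a) = (-12 + a)/(9 + a)
v = -1/2 (v = 4 - (-12 - 15)/(9 - 15) = 4 - (-27)/(-6) = 4 - (-1)*(-27)/6 = 4 - 1*9/2 = 4 - 9/2 = -1/2 ≈ -0.50000)
z(S) = (-926 + S)/(2*S) (z(S) = (S - 926)/(S + S) = (-926 + S)/((2*S)) = (-926 + S)*(1/(2*S)) = (-926 + S)/(2*S))
z(v)/(-212461) = ((-926 - 1/2)/(2*(-1/2)))/(-212461) = ((1/2)*(-2)*(-1853/2))*(-1/212461) = (1853/2)*(-1/212461) = -1853/424922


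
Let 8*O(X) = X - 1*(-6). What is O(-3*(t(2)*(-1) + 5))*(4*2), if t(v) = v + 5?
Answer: 12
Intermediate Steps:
t(v) = 5 + v
O(X) = ¾ + X/8 (O(X) = (X - 1*(-6))/8 = (X + 6)/8 = (6 + X)/8 = ¾ + X/8)
O(-3*(t(2)*(-1) + 5))*(4*2) = (¾ + (-3*((5 + 2)*(-1) + 5))/8)*(4*2) = (¾ + (-3*(7*(-1) + 5))/8)*8 = (¾ + (-3*(-7 + 5))/8)*8 = (¾ + (-3*(-2))/8)*8 = (¾ + (⅛)*6)*8 = (¾ + ¾)*8 = (3/2)*8 = 12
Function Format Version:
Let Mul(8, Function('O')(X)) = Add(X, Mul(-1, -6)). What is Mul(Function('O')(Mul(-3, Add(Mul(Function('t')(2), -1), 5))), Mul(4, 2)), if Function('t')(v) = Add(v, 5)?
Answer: 12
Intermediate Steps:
Function('t')(v) = Add(5, v)
Function('O')(X) = Add(Rational(3, 4), Mul(Rational(1, 8), X)) (Function('O')(X) = Mul(Rational(1, 8), Add(X, Mul(-1, -6))) = Mul(Rational(1, 8), Add(X, 6)) = Mul(Rational(1, 8), Add(6, X)) = Add(Rational(3, 4), Mul(Rational(1, 8), X)))
Mul(Function('O')(Mul(-3, Add(Mul(Function('t')(2), -1), 5))), Mul(4, 2)) = Mul(Add(Rational(3, 4), Mul(Rational(1, 8), Mul(-3, Add(Mul(Add(5, 2), -1), 5)))), Mul(4, 2)) = Mul(Add(Rational(3, 4), Mul(Rational(1, 8), Mul(-3, Add(Mul(7, -1), 5)))), 8) = Mul(Add(Rational(3, 4), Mul(Rational(1, 8), Mul(-3, Add(-7, 5)))), 8) = Mul(Add(Rational(3, 4), Mul(Rational(1, 8), Mul(-3, -2))), 8) = Mul(Add(Rational(3, 4), Mul(Rational(1, 8), 6)), 8) = Mul(Add(Rational(3, 4), Rational(3, 4)), 8) = Mul(Rational(3, 2), 8) = 12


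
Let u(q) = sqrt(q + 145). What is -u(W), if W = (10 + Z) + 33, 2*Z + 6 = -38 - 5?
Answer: -sqrt(654)/2 ≈ -12.787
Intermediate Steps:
Z = -49/2 (Z = -3 + (-38 - 5)/2 = -3 + (1/2)*(-43) = -3 - 43/2 = -49/2 ≈ -24.500)
W = 37/2 (W = (10 - 49/2) + 33 = -29/2 + 33 = 37/2 ≈ 18.500)
u(q) = sqrt(145 + q)
-u(W) = -sqrt(145 + 37/2) = -sqrt(327/2) = -sqrt(654)/2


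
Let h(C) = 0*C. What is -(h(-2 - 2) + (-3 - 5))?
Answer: 8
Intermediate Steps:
h(C) = 0
-(h(-2 - 2) + (-3 - 5)) = -(0 + (-3 - 5)) = -(0 - 8) = -1*(-8) = 8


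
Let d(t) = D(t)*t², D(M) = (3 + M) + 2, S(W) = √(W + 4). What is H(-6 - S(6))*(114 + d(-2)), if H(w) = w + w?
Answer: -1512 - 252*√10 ≈ -2308.9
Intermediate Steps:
S(W) = √(4 + W)
D(M) = 5 + M
H(w) = 2*w
d(t) = t²*(5 + t) (d(t) = (5 + t)*t² = t²*(5 + t))
H(-6 - S(6))*(114 + d(-2)) = (2*(-6 - √(4 + 6)))*(114 + (-2)²*(5 - 2)) = (2*(-6 - √10))*(114 + 4*3) = (-12 - 2*√10)*(114 + 12) = (-12 - 2*√10)*126 = -1512 - 252*√10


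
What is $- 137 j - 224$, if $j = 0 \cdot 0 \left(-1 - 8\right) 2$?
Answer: $-224$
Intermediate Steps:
$j = 0$ ($j = 0 \left(\left(-9\right) 2\right) = 0 \left(-18\right) = 0$)
$- 137 j - 224 = \left(-137\right) 0 - 224 = 0 - 224 = -224$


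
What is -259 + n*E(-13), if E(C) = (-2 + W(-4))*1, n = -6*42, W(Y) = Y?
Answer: 1253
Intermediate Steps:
n = -252
E(C) = -6 (E(C) = (-2 - 4)*1 = -6*1 = -6)
-259 + n*E(-13) = -259 - 252*(-6) = -259 + 1512 = 1253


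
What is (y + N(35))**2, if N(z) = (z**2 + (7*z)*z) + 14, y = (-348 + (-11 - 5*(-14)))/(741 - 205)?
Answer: 27667757800225/287296 ≈ 9.6304e+7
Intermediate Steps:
y = -289/536 (y = (-348 + (-11 + 70))/536 = (-348 + 59)*(1/536) = -289*1/536 = -289/536 ≈ -0.53918)
N(z) = 14 + 8*z**2 (N(z) = (z**2 + 7*z**2) + 14 = 8*z**2 + 14 = 14 + 8*z**2)
(y + N(35))**2 = (-289/536 + (14 + 8*35**2))**2 = (-289/536 + (14 + 8*1225))**2 = (-289/536 + (14 + 9800))**2 = (-289/536 + 9814)**2 = (5260015/536)**2 = 27667757800225/287296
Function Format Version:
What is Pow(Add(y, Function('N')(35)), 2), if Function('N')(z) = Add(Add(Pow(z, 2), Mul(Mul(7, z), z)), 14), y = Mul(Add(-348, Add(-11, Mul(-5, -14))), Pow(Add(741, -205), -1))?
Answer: Rational(27667757800225, 287296) ≈ 9.6304e+7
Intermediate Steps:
y = Rational(-289, 536) (y = Mul(Add(-348, Add(-11, 70)), Pow(536, -1)) = Mul(Add(-348, 59), Rational(1, 536)) = Mul(-289, Rational(1, 536)) = Rational(-289, 536) ≈ -0.53918)
Function('N')(z) = Add(14, Mul(8, Pow(z, 2))) (Function('N')(z) = Add(Add(Pow(z, 2), Mul(7, Pow(z, 2))), 14) = Add(Mul(8, Pow(z, 2)), 14) = Add(14, Mul(8, Pow(z, 2))))
Pow(Add(y, Function('N')(35)), 2) = Pow(Add(Rational(-289, 536), Add(14, Mul(8, Pow(35, 2)))), 2) = Pow(Add(Rational(-289, 536), Add(14, Mul(8, 1225))), 2) = Pow(Add(Rational(-289, 536), Add(14, 9800)), 2) = Pow(Add(Rational(-289, 536), 9814), 2) = Pow(Rational(5260015, 536), 2) = Rational(27667757800225, 287296)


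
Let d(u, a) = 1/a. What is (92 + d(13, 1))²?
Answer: 8649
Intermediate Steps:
(92 + d(13, 1))² = (92 + 1/1)² = (92 + 1)² = 93² = 8649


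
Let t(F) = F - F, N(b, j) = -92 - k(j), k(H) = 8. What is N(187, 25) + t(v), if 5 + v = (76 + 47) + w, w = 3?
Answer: -100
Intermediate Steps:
N(b, j) = -100 (N(b, j) = -92 - 1*8 = -92 - 8 = -100)
v = 121 (v = -5 + ((76 + 47) + 3) = -5 + (123 + 3) = -5 + 126 = 121)
t(F) = 0
N(187, 25) + t(v) = -100 + 0 = -100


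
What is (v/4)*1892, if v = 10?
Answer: 4730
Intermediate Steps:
(v/4)*1892 = (10/4)*1892 = (10*(¼))*1892 = (5/2)*1892 = 4730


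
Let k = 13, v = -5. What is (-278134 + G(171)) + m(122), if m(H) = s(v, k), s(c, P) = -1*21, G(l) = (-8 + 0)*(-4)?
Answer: -278123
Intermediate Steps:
G(l) = 32 (G(l) = -8*(-4) = 32)
s(c, P) = -21
m(H) = -21
(-278134 + G(171)) + m(122) = (-278134 + 32) - 21 = -278102 - 21 = -278123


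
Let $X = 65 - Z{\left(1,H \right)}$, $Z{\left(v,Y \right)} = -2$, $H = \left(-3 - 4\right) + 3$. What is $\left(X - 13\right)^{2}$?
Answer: $2916$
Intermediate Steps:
$H = -4$ ($H = -7 + 3 = -4$)
$X = 67$ ($X = 65 - -2 = 65 + 2 = 67$)
$\left(X - 13\right)^{2} = \left(67 - 13\right)^{2} = 54^{2} = 2916$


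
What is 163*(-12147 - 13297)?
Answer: -4147372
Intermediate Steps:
163*(-12147 - 13297) = 163*(-25444) = -4147372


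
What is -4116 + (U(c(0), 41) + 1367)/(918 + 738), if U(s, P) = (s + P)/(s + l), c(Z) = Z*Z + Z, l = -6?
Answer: -40888415/9936 ≈ -4115.2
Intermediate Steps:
c(Z) = Z + Z² (c(Z) = Z² + Z = Z + Z²)
U(s, P) = (P + s)/(-6 + s) (U(s, P) = (s + P)/(s - 6) = (P + s)/(-6 + s))
-4116 + (U(c(0), 41) + 1367)/(918 + 738) = -4116 + ((41 + 0*(1 + 0))/(-6 + 0*(1 + 0)) + 1367)/(918 + 738) = -4116 + ((41 + 0*1)/(-6 + 0*1) + 1367)/1656 = -4116 + ((41 + 0)/(-6 + 0) + 1367)*(1/1656) = -4116 + (41/(-6) + 1367)*(1/1656) = -4116 + (-⅙*41 + 1367)*(1/1656) = -4116 + (-41/6 + 1367)*(1/1656) = -4116 + (8161/6)*(1/1656) = -4116 + 8161/9936 = -40888415/9936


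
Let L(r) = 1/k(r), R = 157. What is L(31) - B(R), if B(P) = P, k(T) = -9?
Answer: -1414/9 ≈ -157.11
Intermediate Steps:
L(r) = -⅑ (L(r) = 1/(-9) = -⅑)
L(31) - B(R) = -⅑ - 1*157 = -⅑ - 157 = -1414/9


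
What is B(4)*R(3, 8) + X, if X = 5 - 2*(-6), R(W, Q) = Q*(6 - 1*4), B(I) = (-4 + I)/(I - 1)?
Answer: 17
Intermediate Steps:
B(I) = (-4 + I)/(-1 + I)
R(W, Q) = 2*Q (R(W, Q) = Q*(6 - 4) = Q*2 = 2*Q)
X = 17 (X = 5 + 12 = 17)
B(4)*R(3, 8) + X = ((-4 + 4)/(-1 + 4))*(2*8) + 17 = (0/3)*16 + 17 = ((⅓)*0)*16 + 17 = 0*16 + 17 = 0 + 17 = 17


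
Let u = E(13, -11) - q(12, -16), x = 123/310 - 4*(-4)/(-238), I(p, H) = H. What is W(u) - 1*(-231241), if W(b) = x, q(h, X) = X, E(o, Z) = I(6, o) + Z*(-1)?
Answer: 8530492647/36890 ≈ 2.3124e+5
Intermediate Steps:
E(o, Z) = o - Z (E(o, Z) = o + Z*(-1) = o - Z)
x = 12157/36890 (x = 123*(1/310) + 16*(-1/238) = 123/310 - 8/119 = 12157/36890 ≈ 0.32955)
u = 40 (u = (13 - 1*(-11)) - 1*(-16) = (13 + 11) + 16 = 24 + 16 = 40)
W(b) = 12157/36890
W(u) - 1*(-231241) = 12157/36890 - 1*(-231241) = 12157/36890 + 231241 = 8530492647/36890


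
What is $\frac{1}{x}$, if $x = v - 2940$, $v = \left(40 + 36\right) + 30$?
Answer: $- \frac{1}{2834} \approx -0.00035286$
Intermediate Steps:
$v = 106$ ($v = 76 + 30 = 106$)
$x = -2834$ ($x = 106 - 2940 = -2834$)
$\frac{1}{x} = \frac{1}{-2834} = - \frac{1}{2834}$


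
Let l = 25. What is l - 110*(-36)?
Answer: 3985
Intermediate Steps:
l - 110*(-36) = 25 - 110*(-36) = 25 + 3960 = 3985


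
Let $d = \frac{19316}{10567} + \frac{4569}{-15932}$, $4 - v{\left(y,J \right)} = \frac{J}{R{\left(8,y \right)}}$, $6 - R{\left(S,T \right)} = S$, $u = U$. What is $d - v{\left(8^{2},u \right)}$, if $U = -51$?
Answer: $\frac{3879060935}{168353444} \approx 23.041$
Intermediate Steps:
$u = -51$
$R{\left(S,T \right)} = 6 - S$
$v{\left(y,J \right)} = 4 + \frac{J}{2}$ ($v{\left(y,J \right)} = 4 - \frac{J}{6 - 8} = 4 - \frac{J}{-2} = 4 - J \left(- \frac{1}{2}\right) = 4 - - \frac{J}{2} = 4 + \frac{J}{2}$)
$d = \frac{259461889}{168353444}$ ($d = 19316 \cdot \frac{1}{10567} + 4569 \left(- \frac{1}{15932}\right) = \frac{19316}{10567} - \frac{4569}{15932} = \frac{259461889}{168353444} \approx 1.5412$)
$d - v{\left(8^{2},u \right)} = \frac{259461889}{168353444} - \left(4 + \frac{1}{2} \left(-51\right)\right) = \frac{259461889}{168353444} - \left(4 - \frac{51}{2}\right) = \frac{259461889}{168353444} - - \frac{43}{2} = \frac{259461889}{168353444} + \frac{43}{2} = \frac{3879060935}{168353444}$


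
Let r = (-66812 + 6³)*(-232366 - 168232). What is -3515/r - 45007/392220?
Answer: -300177056146039/2615933294326440 ≈ -0.11475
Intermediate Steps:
r = 26678224408 (r = (-66812 + 216)*(-400598) = -66596*(-400598) = 26678224408)
-3515/r - 45007/392220 = -3515/26678224408 - 45007/392220 = -300177056146039/2615933294326440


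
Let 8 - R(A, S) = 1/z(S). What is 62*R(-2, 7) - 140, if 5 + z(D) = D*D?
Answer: 7801/22 ≈ 354.59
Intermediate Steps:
z(D) = -5 + D**2 (z(D) = -5 + D*D = -5 + D**2)
R(A, S) = 8 - 1/(-5 + S**2)
62*R(-2, 7) - 140 = 62*((-41 + 8*7**2)/(-5 + 7**2)) - 140 = 62*((-41 + 8*49)/(-5 + 49)) - 140 = 62*((-41 + 392)/44) - 140 = 62*((1/44)*351) - 140 = 62*(351/44) - 140 = 10881/22 - 140 = 7801/22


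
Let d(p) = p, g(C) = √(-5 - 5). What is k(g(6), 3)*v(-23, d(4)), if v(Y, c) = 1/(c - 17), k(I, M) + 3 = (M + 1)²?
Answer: -1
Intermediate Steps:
g(C) = I*√10 (g(C) = √(-10) = I*√10)
k(I, M) = -3 + (1 + M)² (k(I, M) = -3 + (M + 1)² = -3 + (1 + M)²)
v(Y, c) = 1/(-17 + c)
k(g(6), 3)*v(-23, d(4)) = (-3 + (1 + 3)²)/(-17 + 4) = (-3 + 4²)/(-13) = (-3 + 16)*(-1/13) = 13*(-1/13) = -1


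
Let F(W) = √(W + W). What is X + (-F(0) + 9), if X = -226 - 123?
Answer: -340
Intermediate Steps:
X = -349
F(W) = √2*√W (F(W) = √(2*W) = √2*√W)
X + (-F(0) + 9) = -349 + (-√2*√0 + 9) = -349 + (-√2*0 + 9) = -349 + (-1*0 + 9) = -349 + (0 + 9) = -349 + 9 = -340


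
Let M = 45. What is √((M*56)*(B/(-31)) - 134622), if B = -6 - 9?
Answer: 3*I*√14244438/31 ≈ 365.24*I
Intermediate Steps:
B = -15
√((M*56)*(B/(-31)) - 134622) = √((45*56)*(-15/(-31)) - 134622) = √(2520*(-15*(-1/31)) - 134622) = √(2520*(15/31) - 134622) = √(37800/31 - 134622) = √(-4135482/31) = 3*I*√14244438/31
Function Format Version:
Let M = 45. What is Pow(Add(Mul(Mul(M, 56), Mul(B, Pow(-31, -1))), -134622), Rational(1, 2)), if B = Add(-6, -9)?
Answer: Mul(Rational(3, 31), I, Pow(14244438, Rational(1, 2))) ≈ Mul(365.24, I)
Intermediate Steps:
B = -15
Pow(Add(Mul(Mul(M, 56), Mul(B, Pow(-31, -1))), -134622), Rational(1, 2)) = Pow(Add(Mul(Mul(45, 56), Mul(-15, Pow(-31, -1))), -134622), Rational(1, 2)) = Pow(Add(Mul(2520, Mul(-15, Rational(-1, 31))), -134622), Rational(1, 2)) = Pow(Add(Mul(2520, Rational(15, 31)), -134622), Rational(1, 2)) = Pow(Add(Rational(37800, 31), -134622), Rational(1, 2)) = Pow(Rational(-4135482, 31), Rational(1, 2)) = Mul(Rational(3, 31), I, Pow(14244438, Rational(1, 2)))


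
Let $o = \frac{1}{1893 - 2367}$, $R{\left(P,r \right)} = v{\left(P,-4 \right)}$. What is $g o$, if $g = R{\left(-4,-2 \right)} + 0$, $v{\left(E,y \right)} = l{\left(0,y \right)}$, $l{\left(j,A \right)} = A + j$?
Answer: $\frac{2}{237} \approx 0.0084388$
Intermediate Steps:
$v{\left(E,y \right)} = y$ ($v{\left(E,y \right)} = y + 0 = y$)
$R{\left(P,r \right)} = -4$
$o = - \frac{1}{474}$ ($o = \frac{1}{-474} = - \frac{1}{474} \approx -0.0021097$)
$g = -4$ ($g = -4 + 0 = -4$)
$g o = \left(-4\right) \left(- \frac{1}{474}\right) = \frac{2}{237}$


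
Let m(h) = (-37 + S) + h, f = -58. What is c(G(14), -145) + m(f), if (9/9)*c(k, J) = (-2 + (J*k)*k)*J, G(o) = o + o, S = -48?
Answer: 16483747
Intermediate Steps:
m(h) = -85 + h (m(h) = (-37 - 48) + h = -85 + h)
G(o) = 2*o
c(k, J) = J*(-2 + J*k²) (c(k, J) = (-2 + (J*k)*k)*J = (-2 + J*k²)*J = J*(-2 + J*k²))
c(G(14), -145) + m(f) = -145*(-2 - 145*(2*14)²) + (-85 - 58) = -145*(-2 - 145*28²) - 143 = -145*(-2 - 145*784) - 143 = -145*(-2 - 113680) - 143 = -145*(-113682) - 143 = 16483890 - 143 = 16483747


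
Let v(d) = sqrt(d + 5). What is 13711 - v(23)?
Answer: 13711 - 2*sqrt(7) ≈ 13706.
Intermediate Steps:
v(d) = sqrt(5 + d)
13711 - v(23) = 13711 - sqrt(5 + 23) = 13711 - sqrt(28) = 13711 - 2*sqrt(7)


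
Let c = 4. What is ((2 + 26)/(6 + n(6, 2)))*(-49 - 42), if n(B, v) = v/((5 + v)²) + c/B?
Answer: -187278/493 ≈ -379.87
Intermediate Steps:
n(B, v) = 4/B + v/(5 + v)² (n(B, v) = v/((5 + v)²) + 4/B = v/(5 + v)² + 4/B = 4/B + v/(5 + v)²)
((2 + 26)/(6 + n(6, 2)))*(-49 - 42) = ((2 + 26)/(6 + (4/6 + 2/(5 + 2)²)))*(-49 - 42) = (28/(6 + (4*(⅙) + 2/7²)))*(-91) = (28/(6 + (⅔ + 2*(1/49))))*(-91) = (28/(6 + (⅔ + 2/49)))*(-91) = (28/(6 + 104/147))*(-91) = (28/(986/147))*(-91) = (28*(147/986))*(-91) = (2058/493)*(-91) = -187278/493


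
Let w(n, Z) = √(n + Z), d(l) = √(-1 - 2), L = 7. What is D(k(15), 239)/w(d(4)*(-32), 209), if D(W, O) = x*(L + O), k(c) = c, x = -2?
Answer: -492/√(209 - 32*I*√3) ≈ -33.178 - 4.3246*I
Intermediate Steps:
d(l) = I*√3 (d(l) = √(-3) = I*√3)
D(W, O) = -14 - 2*O (D(W, O) = -2*(7 + O) = -14 - 2*O)
w(n, Z) = √(Z + n)
D(k(15), 239)/w(d(4)*(-32), 209) = (-14 - 2*239)/(√(209 + (I*√3)*(-32))) = (-14 - 478)/(√(209 - 32*I*√3)) = -492/√(209 - 32*I*√3)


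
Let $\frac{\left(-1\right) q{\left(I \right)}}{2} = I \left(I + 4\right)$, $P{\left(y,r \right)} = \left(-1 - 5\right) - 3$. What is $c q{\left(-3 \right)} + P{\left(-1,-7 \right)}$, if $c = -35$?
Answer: $-219$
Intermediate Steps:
$P{\left(y,r \right)} = -9$ ($P{\left(y,r \right)} = -6 - 3 = -9$)
$q{\left(I \right)} = - 2 I \left(4 + I\right)$ ($q{\left(I \right)} = - 2 I \left(I + 4\right) = - 2 I \left(4 + I\right)$)
$c q{\left(-3 \right)} + P{\left(-1,-7 \right)} = - 35 \left(\left(-2\right) \left(-3\right) \left(4 - 3\right)\right) - 9 = - 35 \left(\left(-2\right) \left(-3\right) 1\right) - 9 = \left(-35\right) 6 - 9 = -210 - 9 = -219$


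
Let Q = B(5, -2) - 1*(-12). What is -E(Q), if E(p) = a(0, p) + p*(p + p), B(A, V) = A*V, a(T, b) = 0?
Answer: -8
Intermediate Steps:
Q = 2 (Q = 5*(-2) - 1*(-12) = -10 + 12 = 2)
E(p) = 2*p**2 (E(p) = 0 + p*(p + p) = 0 + p*(2*p) = 0 + 2*p**2 = 2*p**2)
-E(Q) = -2*2**2 = -2*4 = -1*8 = -8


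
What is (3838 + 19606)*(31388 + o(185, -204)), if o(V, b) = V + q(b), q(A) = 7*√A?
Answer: 740197412 + 328216*I*√51 ≈ 7.402e+8 + 2.3439e+6*I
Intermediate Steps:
o(V, b) = V + 7*√b
(3838 + 19606)*(31388 + o(185, -204)) = (3838 + 19606)*(31388 + (185 + 7*√(-204))) = 23444*(31388 + (185 + 7*(2*I*√51))) = 23444*(31388 + (185 + 14*I*√51)) = 23444*(31573 + 14*I*√51) = 740197412 + 328216*I*√51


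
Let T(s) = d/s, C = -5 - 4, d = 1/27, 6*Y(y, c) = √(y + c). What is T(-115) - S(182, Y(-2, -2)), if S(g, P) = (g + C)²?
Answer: -92929546/3105 ≈ -29929.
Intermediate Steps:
Y(y, c) = √(c + y)/6 (Y(y, c) = √(y + c)/6 = √(c + y)/6)
d = 1/27 ≈ 0.037037
C = -9
T(s) = 1/(27*s)
S(g, P) = (-9 + g)² (S(g, P) = (g - 9)² = (-9 + g)²)
T(-115) - S(182, Y(-2, -2)) = (1/27)/(-115) - (-9 + 182)² = (1/27)*(-1/115) - 1*173² = -1/3105 - 1*29929 = -1/3105 - 29929 = -92929546/3105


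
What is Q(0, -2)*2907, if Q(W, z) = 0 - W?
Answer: 0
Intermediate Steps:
Q(W, z) = -W
Q(0, -2)*2907 = -1*0*2907 = 0*2907 = 0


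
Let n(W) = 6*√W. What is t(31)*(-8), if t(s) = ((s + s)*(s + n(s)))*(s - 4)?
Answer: -415152 - 80352*√31 ≈ -8.6253e+5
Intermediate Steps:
t(s) = 2*s*(-4 + s)*(s + 6*√s) (t(s) = ((s + s)*(s + 6*√s))*(s - 4) = ((2*s)*(s + 6*√s))*(-4 + s) = (2*s*(s + 6*√s))*(-4 + s) = 2*s*(-4 + s)*(s + 6*√s))
t(31)*(-8) = (-1488*√31 - 8*31² + 2*31³ + 12*31^(5/2))*(-8) = (-1488*√31 - 8*961 + 2*29791 + 12*(961*√31))*(-8) = (-1488*√31 - 7688 + 59582 + 11532*√31)*(-8) = (51894 + 10044*√31)*(-8) = -415152 - 80352*√31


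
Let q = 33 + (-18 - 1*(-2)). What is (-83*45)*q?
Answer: -63495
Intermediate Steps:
q = 17 (q = 33 + (-18 + 2) = 33 - 16 = 17)
(-83*45)*q = -83*45*17 = -3735*17 = -63495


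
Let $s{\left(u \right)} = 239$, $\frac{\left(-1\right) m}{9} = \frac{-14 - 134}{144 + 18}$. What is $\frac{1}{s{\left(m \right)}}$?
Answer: $\frac{1}{239} \approx 0.0041841$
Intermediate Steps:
$m = \frac{74}{9}$ ($m = - 9 \frac{-14 - 134}{144 + 18} = - 9 \left(- \frac{148}{162}\right) = - 9 \left(\left(-148\right) \frac{1}{162}\right) = \left(-9\right) \left(- \frac{74}{81}\right) = \frac{74}{9} \approx 8.2222$)
$\frac{1}{s{\left(m \right)}} = \frac{1}{239}$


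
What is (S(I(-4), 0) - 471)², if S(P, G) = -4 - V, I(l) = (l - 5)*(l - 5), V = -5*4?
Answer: 207025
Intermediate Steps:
V = -20
I(l) = (-5 + l)² (I(l) = (-5 + l)*(-5 + l) = (-5 + l)²)
S(P, G) = 16 (S(P, G) = -4 - 1*(-20) = -4 + 20 = 16)
(S(I(-4), 0) - 471)² = (16 - 471)² = (-455)² = 207025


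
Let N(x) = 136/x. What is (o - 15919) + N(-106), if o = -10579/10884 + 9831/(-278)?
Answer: -1279440398399/80182428 ≈ -15957.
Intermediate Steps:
o = -54970783/1512876 (o = -10579*1/10884 + 9831*(-1/278) = -10579/10884 - 9831/278 = -54970783/1512876 ≈ -36.335)
(o - 15919) + N(-106) = (-54970783/1512876 - 15919) + 136/(-106) = -24138443827/1512876 + 136*(-1/106) = -24138443827/1512876 - 68/53 = -1279440398399/80182428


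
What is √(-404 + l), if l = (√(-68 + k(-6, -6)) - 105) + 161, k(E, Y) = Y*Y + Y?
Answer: √(-348 + I*√38) ≈ 0.1652 + 18.655*I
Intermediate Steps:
k(E, Y) = Y + Y² (k(E, Y) = Y² + Y = Y + Y²)
l = 56 + I*√38 (l = (√(-68 - 6*(1 - 6)) - 105) + 161 = (√(-68 - 6*(-5)) - 105) + 161 = (√(-68 + 30) - 105) + 161 = (√(-38) - 105) + 161 = (I*√38 - 105) + 161 = (-105 + I*√38) + 161 = 56 + I*√38 ≈ 56.0 + 6.1644*I)
√(-404 + l) = √(-404 + (56 + I*√38)) = √(-348 + I*√38)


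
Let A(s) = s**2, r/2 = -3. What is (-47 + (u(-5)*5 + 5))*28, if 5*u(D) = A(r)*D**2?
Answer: 24024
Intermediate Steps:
r = -6 (r = 2*(-3) = -6)
u(D) = 36*D**2/5 (u(D) = ((-6)**2*D**2)/5 = (36*D**2)/5 = 36*D**2/5)
(-47 + (u(-5)*5 + 5))*28 = (-47 + (((36/5)*(-5)**2)*5 + 5))*28 = (-47 + (((36/5)*25)*5 + 5))*28 = (-47 + (180*5 + 5))*28 = (-47 + (900 + 5))*28 = (-47 + 905)*28 = 858*28 = 24024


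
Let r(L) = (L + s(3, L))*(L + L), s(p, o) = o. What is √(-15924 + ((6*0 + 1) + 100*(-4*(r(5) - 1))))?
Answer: I*√55523 ≈ 235.63*I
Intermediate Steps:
r(L) = 4*L² (r(L) = (L + L)*(L + L) = (2*L)*(2*L) = 4*L²)
√(-15924 + ((6*0 + 1) + 100*(-4*(r(5) - 1)))) = √(-15924 + ((6*0 + 1) + 100*(-4*(4*5² - 1)))) = √(-15924 + ((0 + 1) + 100*(-4*(4*25 - 1)))) = √(-15924 + (1 + 100*(-4*(100 - 1)))) = √(-15924 + (1 + 100*(-4*99))) = √(-15924 + (1 + 100*(-396))) = √(-15924 + (1 - 39600)) = √(-15924 - 39599) = √(-55523) = I*√55523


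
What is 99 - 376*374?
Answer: -140525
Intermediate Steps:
99 - 376*374 = 99 - 140624 = -140525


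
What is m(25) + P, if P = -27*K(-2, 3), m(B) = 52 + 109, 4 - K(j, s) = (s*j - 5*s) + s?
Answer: -433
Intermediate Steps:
K(j, s) = 4 + 4*s - j*s (K(j, s) = 4 - ((s*j - 5*s) + s) = 4 - ((j*s - 5*s) + s) = 4 - ((-5*s + j*s) + s) = 4 - (-4*s + j*s) = 4 + (4*s - j*s) = 4 + 4*s - j*s)
m(B) = 161
P = -594 (P = -27*(4 + 4*3 - 1*(-2)*3) = -27*(4 + 12 + 6) = -27*22 = -594)
m(25) + P = 161 - 594 = -433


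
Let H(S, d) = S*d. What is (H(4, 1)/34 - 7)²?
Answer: 13689/289 ≈ 47.367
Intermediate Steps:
(H(4, 1)/34 - 7)² = ((4*1)/34 - 7)² = (4*(1/34) - 7)² = (2/17 - 7)² = (-117/17)² = 13689/289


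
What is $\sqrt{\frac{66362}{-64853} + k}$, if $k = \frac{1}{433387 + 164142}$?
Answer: $\frac{i \sqrt{2571626038192185}}{50131369} \approx 1.0116 i$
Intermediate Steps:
$k = \frac{1}{597529} \approx 1.6736 \cdot 10^{-6}$
$\sqrt{\frac{66362}{-64853} + k} = \sqrt{\frac{66362}{-64853} + \frac{1}{597529}} = \sqrt{66362 \left(- \frac{1}{64853}\right) + \frac{1}{597529}} = \sqrt{- \frac{66362}{64853} + \frac{1}{597529}} = \sqrt{- \frac{39653154645}{38751548237}} = \frac{i \sqrt{2571626038192185}}{50131369}$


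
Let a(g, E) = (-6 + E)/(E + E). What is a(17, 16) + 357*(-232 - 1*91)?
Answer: -1844971/16 ≈ -1.1531e+5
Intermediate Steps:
a(g, E) = (-6 + E)/(2*E) (a(g, E) = (-6 + E)/((2*E)) = (-6 + E)*(1/(2*E)) = (-6 + E)/(2*E))
a(17, 16) + 357*(-232 - 1*91) = (½)*(-6 + 16)/16 + 357*(-232 - 1*91) = (½)*(1/16)*10 + 357*(-232 - 91) = 5/16 + 357*(-323) = 5/16 - 115311 = -1844971/16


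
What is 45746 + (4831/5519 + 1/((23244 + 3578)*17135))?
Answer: 116037161538670369/2536504639430 ≈ 45747.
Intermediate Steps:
45746 + (4831/5519 + 1/((23244 + 3578)*17135)) = 45746 + (4831*(1/5519) + (1/17135)/26822) = 45746 + (4831/5519 + (1/26822)*(1/17135)) = 45746 + (4831/5519 + 1/459594970) = 45746 + 2220303305589/2536504639430 = 116037161538670369/2536504639430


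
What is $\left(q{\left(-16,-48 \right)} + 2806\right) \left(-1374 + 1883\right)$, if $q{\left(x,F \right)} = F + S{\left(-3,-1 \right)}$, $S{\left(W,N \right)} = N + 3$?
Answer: $1404840$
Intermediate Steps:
$S{\left(W,N \right)} = 3 + N$
$q{\left(x,F \right)} = 2 + F$ ($q{\left(x,F \right)} = F + \left(3 - 1\right) = F + 2 = 2 + F$)
$\left(q{\left(-16,-48 \right)} + 2806\right) \left(-1374 + 1883\right) = \left(\left(2 - 48\right) + 2806\right) \left(-1374 + 1883\right) = \left(-46 + 2806\right) 509 = 2760 \cdot 509 = 1404840$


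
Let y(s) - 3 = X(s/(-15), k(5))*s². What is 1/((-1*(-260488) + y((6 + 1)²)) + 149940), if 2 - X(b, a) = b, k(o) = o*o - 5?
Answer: 15/6346144 ≈ 2.3636e-6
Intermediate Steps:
k(o) = -5 + o² (k(o) = o² - 5 = -5 + o²)
X(b, a) = 2 - b
y(s) = 3 + s²*(2 + s/15) (y(s) = 3 + (2 - s/(-15))*s² = 3 + (2 - s*(-1)/15)*s² = 3 + (2 - (-1)*s/15)*s² = 3 + (2 + s/15)*s² = 3 + s²*(2 + s/15))
1/((-1*(-260488) + y((6 + 1)²)) + 149940) = 1/((-1*(-260488) + (3 + ((6 + 1)²)²*(30 + (6 + 1)²)/15)) + 149940) = 1/((260488 + (3 + (7²)²*(30 + 7²)/15)) + 149940) = 1/((260488 + (3 + (1/15)*49²*(30 + 49))) + 149940) = 1/((260488 + (3 + (1/15)*2401*79)) + 149940) = 1/((260488 + (3 + 189679/15)) + 149940) = 1/((260488 + 189724/15) + 149940) = 1/(4097044/15 + 149940) = 1/(6346144/15) = 15/6346144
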